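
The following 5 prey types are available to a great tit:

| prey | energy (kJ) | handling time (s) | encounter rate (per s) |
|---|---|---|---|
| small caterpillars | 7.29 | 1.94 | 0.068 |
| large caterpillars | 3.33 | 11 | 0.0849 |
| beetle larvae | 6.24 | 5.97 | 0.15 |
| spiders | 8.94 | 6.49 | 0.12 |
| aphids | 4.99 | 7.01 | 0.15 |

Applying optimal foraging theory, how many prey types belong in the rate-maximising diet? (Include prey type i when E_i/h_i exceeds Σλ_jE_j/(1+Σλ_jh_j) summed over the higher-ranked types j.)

3

Rank by E/h (kJ/s): small caterpillars 3.76, spiders 1.38, beetle larvae 1.05, aphids 0.712, large caterpillars 0.303. Include each in turn until the next type's E/h falls below the running intake rate.
Rate on top 1: 0.4379. spiders: 1.38 > 0.4379 → include.
Rate on top 2: 0.8209. beetle larvae: 1.05 > 0.8209 → include.
Rate on top 3: 0.8925. aphids: 0.712 < 0.8925 → exclude; stop.
Optimal diet: small caterpillars, spiders, beetle larvae — 3 of 5 types.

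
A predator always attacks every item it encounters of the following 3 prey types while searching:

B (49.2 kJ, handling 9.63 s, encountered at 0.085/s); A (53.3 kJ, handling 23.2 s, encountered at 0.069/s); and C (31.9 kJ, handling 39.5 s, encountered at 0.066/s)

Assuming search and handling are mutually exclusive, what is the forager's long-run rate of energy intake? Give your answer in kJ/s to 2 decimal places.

1.65 kJ/s

R = (0.085×49.2 + 0.069×53.3 + 0.066×31.9) / (1 + 0.085×9.63 + 0.069×23.2 + 0.066×39.5) = 9.965/6.026 = 1.654 kJ/s.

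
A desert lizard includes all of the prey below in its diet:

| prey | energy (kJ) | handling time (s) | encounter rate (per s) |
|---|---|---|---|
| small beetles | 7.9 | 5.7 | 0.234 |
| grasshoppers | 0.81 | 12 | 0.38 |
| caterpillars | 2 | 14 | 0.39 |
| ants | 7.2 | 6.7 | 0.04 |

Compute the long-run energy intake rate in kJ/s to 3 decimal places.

R = Σλ_iE_i / (1 + Σλ_ih_i)
Numerator: 0.234×7.9 + 0.38×0.81 + 0.39×2 + 0.04×7.2 = 3.224
Denominator: 1 + 0.234×5.7 + 0.38×12 + 0.39×14 + 0.04×6.7 = 12.62
R = 3.224/12.62 = 0.2555 kJ/s

0.255 kJ/s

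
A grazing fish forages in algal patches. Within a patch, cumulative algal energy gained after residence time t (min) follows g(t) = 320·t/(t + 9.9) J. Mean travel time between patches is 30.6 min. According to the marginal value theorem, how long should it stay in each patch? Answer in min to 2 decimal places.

By the marginal value theorem, leave when the instantaneous gain rate g'(t) equals the habitat-wide average g(t)/(T + t).
g'(t) = 320·9.9/(t + 9.9)². Setting 320·9.9/(t+9.9)² = 320t/[(t+9.9)(30.6+t)] gives 9.9(30.6+t) = t(t+9.9), so t² = 9.9×30.6 = 302.9.
t* = √302.9 = 17.41 min.

17.41 min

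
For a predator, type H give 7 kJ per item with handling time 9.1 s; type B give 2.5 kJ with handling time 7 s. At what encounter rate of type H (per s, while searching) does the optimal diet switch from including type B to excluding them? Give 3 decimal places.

0.095 per s

Drop type B once their profitability E₂/h₂ falls below the rate achievable on type H alone: E₂/h₂ = λE₁/(1 + λh₁).
Solve for λ: λE₁h₂ = E₂(1 + λh₁) → λ(E₁h₂ − E₂h₁) = E₂ → λ = E₂/(E₁h₂ − E₂h₁).
λ = 2.5/(7×7 − 2.5×9.1) = 2.5/26.25 = 0.09524 per s.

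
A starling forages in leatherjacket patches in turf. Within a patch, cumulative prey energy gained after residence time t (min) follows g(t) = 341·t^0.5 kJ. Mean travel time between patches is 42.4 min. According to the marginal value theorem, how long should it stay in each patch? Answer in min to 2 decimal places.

42.40 min

Maximise g(t)/(T+t): set derivative to zero → g'(t)(T+t) = g(t).
g'(t) = 0.5·341·t^-0.5. Setting 0.5·341·t^-0.5 = 341·t^0.5/(42.4+t) gives 0.5(42.4+t) = t, so 0.50·t = 0.5×42.4.
t* = 0.5×42.4/0.50 = 42.4 min.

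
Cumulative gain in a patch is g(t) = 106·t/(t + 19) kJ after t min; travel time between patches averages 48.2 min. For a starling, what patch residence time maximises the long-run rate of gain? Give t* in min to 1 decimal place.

By the marginal value theorem, leave when the instantaneous gain rate g'(t) equals the habitat-wide average g(t)/(T + t).
g'(t) = 106·19/(t + 19)². Setting 106·19/(t+19)² = 106t/[(t+19)(48.2+t)] gives 19(48.2+t) = t(t+19), so t² = 19×48.2 = 915.8.
t* = √915.8 = 30.26 min.

30.3 min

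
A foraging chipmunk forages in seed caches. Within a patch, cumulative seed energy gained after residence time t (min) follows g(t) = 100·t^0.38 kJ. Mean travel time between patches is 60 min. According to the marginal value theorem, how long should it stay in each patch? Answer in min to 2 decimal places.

By the marginal value theorem, leave when the instantaneous gain rate g'(t) equals the habitat-wide average g(t)/(T + t).
g'(t) = 0.38·100·t^-0.62. Setting 0.38·100·t^-0.62 = 100·t^0.38/(60+t) gives 0.38(60+t) = t, so 0.62·t = 0.38×60.
t* = 0.38×60/0.62 = 36.77 min.

36.77 min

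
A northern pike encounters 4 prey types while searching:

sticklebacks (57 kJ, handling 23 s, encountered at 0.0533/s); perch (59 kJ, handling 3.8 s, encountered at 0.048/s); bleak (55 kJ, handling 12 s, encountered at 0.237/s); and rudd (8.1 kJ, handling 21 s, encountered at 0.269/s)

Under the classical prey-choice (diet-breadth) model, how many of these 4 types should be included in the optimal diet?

E/h in descending order: perch 15.5, bleak 4.58, sticklebacks 2.48, rudd 0.386 kJ/s. The optimal diet is the largest prefix of this list for which every included type satisfies E_i/h_i > R on the types above it.
Rate on top 1: 2.395. bleak: 4.58 > 2.395 → include.
Rate on top 2: 3.941. sticklebacks: 2.48 < 3.941 → exclude; stop.
Optimal diet: perch, bleak — 2 of 4 types.

2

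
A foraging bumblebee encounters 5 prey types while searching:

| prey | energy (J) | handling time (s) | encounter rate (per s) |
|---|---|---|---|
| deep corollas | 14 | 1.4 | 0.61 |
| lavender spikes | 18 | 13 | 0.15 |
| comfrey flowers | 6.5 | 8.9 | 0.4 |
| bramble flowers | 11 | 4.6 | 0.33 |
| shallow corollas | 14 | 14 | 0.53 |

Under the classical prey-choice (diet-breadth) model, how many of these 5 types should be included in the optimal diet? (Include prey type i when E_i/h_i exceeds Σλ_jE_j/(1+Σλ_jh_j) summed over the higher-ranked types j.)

1

Rank by E/h (J/s): deep corollas 10, bramble flowers 2.39, lavender spikes 1.38, shallow corollas 1, comfrey flowers 0.73. Include each in turn until the next type's E/h falls below the running intake rate.
Rate on top 1: 4.606. bramble flowers: 2.39 < 4.606 → exclude; stop.
Optimal diet: deep corollas — 1 of 5 types.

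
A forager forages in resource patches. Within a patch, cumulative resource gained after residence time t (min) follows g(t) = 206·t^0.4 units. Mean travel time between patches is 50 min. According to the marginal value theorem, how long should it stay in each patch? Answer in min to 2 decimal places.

By the marginal value theorem, leave when the instantaneous gain rate g'(t) equals the habitat-wide average g(t)/(T + t).
g'(t) = 0.4·206·t^-0.6. Setting 0.4·206·t^-0.6 = 206·t^0.4/(50+t) gives 0.4(50+t) = t, so 0.60·t = 0.4×50.
t* = 0.4×50/0.60 = 33.33 min.

33.33 min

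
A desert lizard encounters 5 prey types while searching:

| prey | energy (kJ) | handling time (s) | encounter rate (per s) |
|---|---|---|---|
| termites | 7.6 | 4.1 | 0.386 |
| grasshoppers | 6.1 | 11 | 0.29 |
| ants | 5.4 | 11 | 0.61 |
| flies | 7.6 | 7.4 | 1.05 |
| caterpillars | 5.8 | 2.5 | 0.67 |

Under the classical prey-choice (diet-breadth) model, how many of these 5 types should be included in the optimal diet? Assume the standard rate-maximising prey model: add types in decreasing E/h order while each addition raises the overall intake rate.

2

E/h in descending order: caterpillars 2.32, termites 1.85, flies 1.03, grasshoppers 0.555, ants 0.491 kJ/s. The optimal diet is the largest prefix of this list for which every included type satisfies E_i/h_i > R on the types above it.
Rate on top 1: 1.453. termites: 1.85 > 1.453 → include.
Rate on top 2: 1.602. flies: 1.03 < 1.602 → exclude; stop.
Optimal diet: caterpillars, termites — 2 of 5 types.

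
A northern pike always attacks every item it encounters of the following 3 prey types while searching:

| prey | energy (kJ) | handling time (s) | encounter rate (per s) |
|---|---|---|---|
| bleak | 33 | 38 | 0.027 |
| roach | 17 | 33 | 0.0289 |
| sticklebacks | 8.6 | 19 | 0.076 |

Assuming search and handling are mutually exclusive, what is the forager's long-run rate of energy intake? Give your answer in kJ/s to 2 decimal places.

R = (0.027×33 + 0.0289×17 + 0.076×8.6) / (1 + 0.027×38 + 0.0289×33 + 0.076×19) = 2.036/4.424 = 0.4602 kJ/s.

0.46 kJ/s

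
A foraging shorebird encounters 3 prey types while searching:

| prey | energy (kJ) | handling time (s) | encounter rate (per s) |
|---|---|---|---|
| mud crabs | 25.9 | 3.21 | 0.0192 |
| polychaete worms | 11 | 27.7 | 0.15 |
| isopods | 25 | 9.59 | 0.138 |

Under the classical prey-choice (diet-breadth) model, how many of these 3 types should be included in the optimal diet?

Profitabilities (E/h, kJ/s): mud crabs 8.07, isopods 2.61, polychaete worms 0.397. Add prey in this order while the next type's profitability exceeds the intake rate on those already taken.
Rate on top 1: 0.4684. isopods: 2.61 > 0.4684 → include.
Rate on top 2: 1.655. polychaete worms: 0.397 < 1.655 → exclude; stop.
Optimal diet: mud crabs, isopods — 2 of 3 types.

2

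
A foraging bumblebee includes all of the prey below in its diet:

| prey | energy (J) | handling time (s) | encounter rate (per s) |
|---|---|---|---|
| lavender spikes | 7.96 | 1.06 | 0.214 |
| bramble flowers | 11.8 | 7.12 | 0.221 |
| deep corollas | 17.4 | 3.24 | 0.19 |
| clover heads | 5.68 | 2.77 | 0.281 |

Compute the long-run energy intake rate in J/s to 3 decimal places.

R = (0.214×7.96 + 0.221×11.8 + 0.19×17.4 + 0.281×5.68) / (1 + 0.214×1.06 + 0.221×7.12 + 0.19×3.24 + 0.281×2.77) = 9.213/4.194 = 2.197 J/s.

2.197 J/s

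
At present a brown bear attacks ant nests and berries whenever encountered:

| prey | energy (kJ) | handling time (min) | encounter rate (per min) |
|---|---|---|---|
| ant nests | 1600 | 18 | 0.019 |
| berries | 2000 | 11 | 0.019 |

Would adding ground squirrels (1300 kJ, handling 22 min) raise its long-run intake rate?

Yes

Intake rate on the current diet: R = (0.019×1600 + 0.019×2000) / (1 + 0.019×18 + 0.019×11) = 68.4/1.551 = 44.1 kJ/min.
Profitability of ground squirrels: 1300/22 = 59.09 kJ/min.
Since 59.09 > R, including ground squirrels increases the long-run rate.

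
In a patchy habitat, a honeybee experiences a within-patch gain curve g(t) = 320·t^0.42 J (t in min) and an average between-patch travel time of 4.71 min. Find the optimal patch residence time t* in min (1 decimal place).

3.4 min

Optimal t* satisfies g'(t*) = g(t*)/(T + t*).
g'(t) = 0.42·320·t^-0.58. Setting 0.42·320·t^-0.58 = 320·t^0.42/(4.71+t) gives 0.42(4.71+t) = t, so 0.58·t = 0.42×4.71.
t* = 0.42×4.71/0.58 = 3.411 min.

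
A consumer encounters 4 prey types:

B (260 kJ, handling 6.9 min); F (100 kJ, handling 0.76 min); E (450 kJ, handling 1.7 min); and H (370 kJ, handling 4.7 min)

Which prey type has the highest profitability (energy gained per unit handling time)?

E

Profitability E/h (kJ/min): B = 260/6.9 = 37.7, F = 100/0.76 = 132, E = 450/1.7 = 265, H = 370/4.7 = 78.7.
Ranked: E > F > H > B.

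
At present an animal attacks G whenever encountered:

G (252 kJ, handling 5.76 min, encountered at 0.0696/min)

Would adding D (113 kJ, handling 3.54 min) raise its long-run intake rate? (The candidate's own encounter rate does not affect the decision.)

Yes

Intake rate on the current diet: R = (0.0696×252) / (1 + 0.0696×5.76) = 17.54/1.401 = 12.52 kJ/min.
Profitability of D: 113/3.54 = 31.92 kJ/min.
31.92 > 12.52, so adding D raises the average — include it.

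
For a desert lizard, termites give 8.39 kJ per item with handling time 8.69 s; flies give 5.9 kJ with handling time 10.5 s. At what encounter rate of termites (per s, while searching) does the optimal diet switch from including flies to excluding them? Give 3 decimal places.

0.160 per s

The zero-one rule: include flies iff E₂/h₂ > λE₁/(1+λh₁). Equality gives the switch point.
λE₁h₂ = E₂ + λE₂h₁ ⇒ λ = E₂/(E₁h₂ − E₂h₁) = 5.9/(88.09 − 51.27) = 0.1602 per s.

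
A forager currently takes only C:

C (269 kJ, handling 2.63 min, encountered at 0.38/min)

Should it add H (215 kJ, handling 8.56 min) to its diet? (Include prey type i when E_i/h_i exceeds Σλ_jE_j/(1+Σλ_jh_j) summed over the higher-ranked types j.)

On C alone, R = ΣλE/(1+Σλh) = 102.2/1.999 = 51.13 kJ/min.
Profitability of H: 215/8.56 = 25.12 kJ/min.
25.12 < 51.13, so adding H would lower the average — exclude it.

No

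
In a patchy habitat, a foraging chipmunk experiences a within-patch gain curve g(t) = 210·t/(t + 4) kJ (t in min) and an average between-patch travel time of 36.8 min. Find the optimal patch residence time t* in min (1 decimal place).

12.1 min

Optimal t* satisfies g'(t*) = g(t*)/(T + t*).
g'(t) = 210·4/(t + 4)². Setting 210·4/(t+4)² = 210t/[(t+4)(36.8+t)] gives 4(36.8+t) = t(t+4), so t² = 4×36.8 = 147.2.
t* = √147.2 = 12.13 min.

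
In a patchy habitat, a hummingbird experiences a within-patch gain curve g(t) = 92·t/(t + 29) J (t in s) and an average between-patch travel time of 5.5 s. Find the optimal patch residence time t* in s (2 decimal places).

By the marginal value theorem, leave when the instantaneous gain rate g'(t) equals the habitat-wide average g(t)/(T + t).
g'(t) = 92·29/(t + 29)². Setting 92·29/(t+29)² = 92t/[(t+29)(5.5+t)] gives 29(5.5+t) = t(t+29), so t² = 29×5.5 = 159.5.
t* = √159.5 = 12.63 s.

12.63 s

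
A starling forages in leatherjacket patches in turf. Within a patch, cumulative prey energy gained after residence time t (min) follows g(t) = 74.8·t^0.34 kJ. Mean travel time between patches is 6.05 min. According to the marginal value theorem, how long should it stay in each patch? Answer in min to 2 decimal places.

3.12 min

By the marginal value theorem, leave when the instantaneous gain rate g'(t) equals the habitat-wide average g(t)/(T + t).
g'(t) = 0.34·74.8·t^-0.66. Setting 0.34·74.8·t^-0.66 = 74.8·t^0.34/(6.05+t) gives 0.34(6.05+t) = t, so 0.66·t = 0.34×6.05.
t* = 0.34×6.05/0.66 = 3.117 min.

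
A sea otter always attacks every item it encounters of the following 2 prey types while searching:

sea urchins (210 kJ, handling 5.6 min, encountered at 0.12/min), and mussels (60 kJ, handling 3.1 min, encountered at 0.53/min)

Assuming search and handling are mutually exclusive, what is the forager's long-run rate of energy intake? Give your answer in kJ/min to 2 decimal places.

R = Σλ_iE_i / (1 + Σλ_ih_i)
Numerator: 0.12×210 + 0.53×60 = 57
Denominator: 1 + 0.12×5.6 + 0.53×3.1 = 3.315
R = 57/3.315 = 17.19 kJ/min

17.19 kJ/min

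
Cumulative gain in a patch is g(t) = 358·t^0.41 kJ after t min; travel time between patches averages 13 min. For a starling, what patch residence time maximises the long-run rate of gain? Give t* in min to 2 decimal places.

Maximise g(t)/(T+t): set derivative to zero → g'(t)(T+t) = g(t).
g'(t) = 0.41·358·t^-0.59. Setting 0.41·358·t^-0.59 = 358·t^0.41/(13+t) gives 0.41(13+t) = t, so 0.59·t = 0.41×13.
t* = 0.41×13/0.59 = 9.034 min.

9.03 min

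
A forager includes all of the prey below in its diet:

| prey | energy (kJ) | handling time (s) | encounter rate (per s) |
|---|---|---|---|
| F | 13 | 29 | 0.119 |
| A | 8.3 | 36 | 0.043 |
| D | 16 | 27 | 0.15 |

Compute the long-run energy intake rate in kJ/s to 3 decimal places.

Energy encountered per unit search time: 0.119×13 + 0.043×8.3 + 0.15×16 = 4.304 kJ/s.
Handling time per unit search time: 0.119×29 + 0.043×36 + 0.15×27 = 9.049.
Rate = 4.304/(1 + 9.049) = 0.4283 kJ/s.

0.428 kJ/s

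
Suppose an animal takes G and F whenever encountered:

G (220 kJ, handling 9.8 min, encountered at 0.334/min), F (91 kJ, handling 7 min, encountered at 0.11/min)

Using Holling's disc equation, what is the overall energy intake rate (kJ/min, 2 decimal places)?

16.55 kJ/min

R = Σλ_iE_i / (1 + Σλ_ih_i)
Numerator: 0.334×220 + 0.11×91 = 83.49
Denominator: 1 + 0.334×9.8 + 0.11×7 = 5.043
R = 83.49/5.043 = 16.55 kJ/min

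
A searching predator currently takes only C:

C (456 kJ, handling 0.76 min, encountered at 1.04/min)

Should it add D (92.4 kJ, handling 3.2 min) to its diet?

No

Current rate: (1.04×456)/(1 + 1.04×0.76) = 264.9 kJ/min.
D: E/h = 92.4/3.2 = 28.88 kJ/min.
Since 28.88 < R, time spent handling D is better spent searching.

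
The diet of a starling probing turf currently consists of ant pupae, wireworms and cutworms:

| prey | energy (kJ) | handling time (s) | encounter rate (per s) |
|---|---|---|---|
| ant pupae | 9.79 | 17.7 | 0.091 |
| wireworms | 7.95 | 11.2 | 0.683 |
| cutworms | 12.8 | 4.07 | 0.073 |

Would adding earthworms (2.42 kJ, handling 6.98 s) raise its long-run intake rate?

Intake rate on the current diet: R = (0.091×9.79 + 0.683×7.95 + 0.073×12.8) / (1 + 0.091×17.7 + 0.683×11.2 + 0.073×4.07) = 7.255/10.56 = 0.6872 kJ/s.
Profitability of earthworms: 2.42/6.98 = 0.3467 kJ/s.
Since 0.3467 < R, time spent handling earthworms is better spent searching.

No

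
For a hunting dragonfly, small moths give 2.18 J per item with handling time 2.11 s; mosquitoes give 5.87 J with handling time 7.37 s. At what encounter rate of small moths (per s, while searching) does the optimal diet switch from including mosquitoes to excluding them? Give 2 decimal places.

At the threshold, the rate on small moths alone equals the profitability of mosquitoes: λ·2.18/(1 + λ·2.11) = 5.87/7.37 = 0.7965.
Rearranging, λ(2.18 − 0.7965×2.11) = 0.7965, so λ = 0.7965/0.4994 = 1.595 per s.

1.59 per s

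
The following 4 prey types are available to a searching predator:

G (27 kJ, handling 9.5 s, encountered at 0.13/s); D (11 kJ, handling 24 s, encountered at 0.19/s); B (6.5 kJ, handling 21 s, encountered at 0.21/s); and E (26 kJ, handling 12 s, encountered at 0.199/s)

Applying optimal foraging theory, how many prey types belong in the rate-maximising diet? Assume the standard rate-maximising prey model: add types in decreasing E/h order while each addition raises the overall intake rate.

Rank by E/h (kJ/s): G 2.84, E 2.17, D 0.458, B 0.31. Include each in turn until the next type's E/h falls below the running intake rate.
Rate on top 1: 1.57. E: 2.17 > 1.57 → include.
Rate on top 2: 1.878. D: 0.458 < 1.878 → exclude; stop.
Optimal diet: G, E — 2 of 4 types.

2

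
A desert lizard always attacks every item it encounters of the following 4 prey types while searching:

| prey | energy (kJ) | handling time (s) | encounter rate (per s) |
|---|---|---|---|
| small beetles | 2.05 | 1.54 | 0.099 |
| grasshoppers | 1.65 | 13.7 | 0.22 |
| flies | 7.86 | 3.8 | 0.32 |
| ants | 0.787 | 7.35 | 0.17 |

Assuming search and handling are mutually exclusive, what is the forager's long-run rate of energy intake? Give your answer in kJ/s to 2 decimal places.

0.48 kJ/s

R = (0.099×2.05 + 0.22×1.65 + 0.32×7.86 + 0.17×0.787) / (1 + 0.099×1.54 + 0.22×13.7 + 0.32×3.8 + 0.17×7.35) = 3.215/6.632 = 0.4848 kJ/s.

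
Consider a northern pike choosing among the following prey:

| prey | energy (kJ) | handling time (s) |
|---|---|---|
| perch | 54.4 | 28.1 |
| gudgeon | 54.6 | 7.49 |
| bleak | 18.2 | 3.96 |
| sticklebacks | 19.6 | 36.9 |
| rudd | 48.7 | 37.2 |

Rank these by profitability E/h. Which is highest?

In descending order of E/h:
gudgeon: 54.6/7.49 = 7.29 kJ/s
bleak: 18.2/3.96 = 4.6 kJ/s
perch: 54.4/28.1 = 1.94 kJ/s
rudd: 48.7/37.2 = 1.31 kJ/s
sticklebacks: 19.6/36.9 = 0.531 kJ/s

gudgeon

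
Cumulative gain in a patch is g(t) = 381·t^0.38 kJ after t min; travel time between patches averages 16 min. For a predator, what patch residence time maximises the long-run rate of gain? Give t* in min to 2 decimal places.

9.81 min

By the marginal value theorem, leave when the instantaneous gain rate g'(t) equals the habitat-wide average g(t)/(T + t).
g'(t) = 0.38·381·t^-0.62. Setting 0.38·381·t^-0.62 = 381·t^0.38/(16+t) gives 0.38(16+t) = t, so 0.62·t = 0.38×16.
t* = 0.38×16/0.62 = 9.806 min.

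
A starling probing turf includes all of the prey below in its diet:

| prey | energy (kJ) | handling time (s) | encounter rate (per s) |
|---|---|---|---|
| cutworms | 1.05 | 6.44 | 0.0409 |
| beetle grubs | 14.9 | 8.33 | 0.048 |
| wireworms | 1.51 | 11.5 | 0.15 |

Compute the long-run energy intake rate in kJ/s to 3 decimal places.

0.291 kJ/s

R = Σλ_iE_i / (1 + Σλ_ih_i)
Numerator: 0.0409×1.05 + 0.048×14.9 + 0.15×1.51 = 0.9846
Denominator: 1 + 0.0409×6.44 + 0.048×8.33 + 0.15×11.5 = 3.388
R = 0.9846/3.388 = 0.2906 kJ/s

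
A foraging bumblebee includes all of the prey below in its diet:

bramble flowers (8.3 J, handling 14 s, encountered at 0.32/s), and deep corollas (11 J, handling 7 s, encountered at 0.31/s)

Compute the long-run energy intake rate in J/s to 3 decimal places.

R = Σλ_iE_i / (1 + Σλ_ih_i)
Numerator: 0.32×8.3 + 0.31×11 = 6.066
Denominator: 1 + 0.32×14 + 0.31×7 = 7.65
R = 6.066/7.65 = 0.7929 J/s

0.793 J/s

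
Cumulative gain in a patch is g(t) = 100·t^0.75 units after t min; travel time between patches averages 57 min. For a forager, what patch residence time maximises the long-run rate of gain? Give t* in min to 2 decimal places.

171.00 min

Maximise g(t)/(T+t): set derivative to zero → g'(t)(T+t) = g(t).
g'(t) = 0.75·100·t^-0.25. Setting 0.75·100·t^-0.25 = 100·t^0.75/(57+t) gives 0.75(57+t) = t, so 0.25·t = 0.75×57.
t* = 0.75×57/0.25 = 171 min.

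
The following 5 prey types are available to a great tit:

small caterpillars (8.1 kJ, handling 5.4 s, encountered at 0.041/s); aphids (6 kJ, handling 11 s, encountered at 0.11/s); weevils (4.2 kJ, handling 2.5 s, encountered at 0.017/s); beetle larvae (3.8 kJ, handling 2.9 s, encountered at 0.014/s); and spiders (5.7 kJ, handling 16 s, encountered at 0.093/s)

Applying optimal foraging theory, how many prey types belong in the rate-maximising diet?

4

Rank by E/h (kJ/s): weevils 1.68, small caterpillars 1.5, beetle larvae 1.31, aphids 0.545, spiders 0.356. Include each in turn until the next type's E/h falls below the running intake rate.
Rate on top 1: 0.06849. small caterpillars: 1.5 > 0.06849 → include.
Rate on top 2: 0.3192. beetle larvae: 1.31 > 0.3192 → include.
Rate on top 3: 0.3501. aphids: 0.545 > 0.3501 → include.
Rate on top 4: 0.4441. spiders: 0.356 < 0.4441 → exclude; stop.
Optimal diet: weevils, small caterpillars, beetle larvae, aphids — 4 of 5 types.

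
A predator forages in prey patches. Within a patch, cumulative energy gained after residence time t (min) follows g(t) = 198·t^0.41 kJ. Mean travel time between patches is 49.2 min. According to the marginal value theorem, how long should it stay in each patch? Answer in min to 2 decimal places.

34.19 min

By the marginal value theorem, leave when the instantaneous gain rate g'(t) equals the habitat-wide average g(t)/(T + t).
g'(t) = 0.41·198·t^-0.59. Setting 0.41·198·t^-0.59 = 198·t^0.41/(49.2+t) gives 0.41(49.2+t) = t, so 0.59·t = 0.41×49.2.
t* = 0.41×49.2/0.59 = 34.19 min.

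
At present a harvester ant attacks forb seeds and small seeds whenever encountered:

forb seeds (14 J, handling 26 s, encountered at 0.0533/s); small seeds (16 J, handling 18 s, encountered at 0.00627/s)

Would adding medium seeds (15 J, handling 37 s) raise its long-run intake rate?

Yes

Current rate: (0.0533×14 + 0.00627×16)/(1 + 0.0533×26 + 0.00627×18) = 0.3388 J/s.
medium seeds: E/h = 15/37 = 0.4054 J/s.
0.4054 > 0.3388, so adding medium seeds raises the average — include it.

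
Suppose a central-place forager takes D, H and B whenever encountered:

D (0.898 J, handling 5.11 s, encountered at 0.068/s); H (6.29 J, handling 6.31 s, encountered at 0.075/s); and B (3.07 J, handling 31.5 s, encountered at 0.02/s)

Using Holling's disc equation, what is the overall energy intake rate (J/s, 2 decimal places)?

R = Σλ_iE_i / (1 + Σλ_ih_i)
Numerator: 0.068×0.898 + 0.075×6.29 + 0.02×3.07 = 0.5942
Denominator: 1 + 0.068×5.11 + 0.075×6.31 + 0.02×31.5 = 2.451
R = 0.5942/2.451 = 0.2425 J/s

0.24 J/s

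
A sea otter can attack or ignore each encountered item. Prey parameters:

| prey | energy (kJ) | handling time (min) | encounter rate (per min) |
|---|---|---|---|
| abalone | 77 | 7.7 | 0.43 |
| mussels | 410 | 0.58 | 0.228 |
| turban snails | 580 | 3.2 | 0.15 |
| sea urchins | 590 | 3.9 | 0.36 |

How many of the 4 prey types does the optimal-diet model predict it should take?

3

Profitabilities (E/h, kJ/min): mussels 707, turban snails 181, sea urchins 151, abalone 10. Add prey in this order while the next type's profitability exceeds the intake rate on those already taken.
Rate on top 1: 82.56. turban snails: 181 > 82.56 → include.
Rate on top 2: 111.9. sea urchins: 151 > 111.9 → include.
Rate on top 3: 130.3. abalone: 10 < 130.3 → exclude; stop.
Optimal diet: mussels, turban snails, sea urchins — 3 of 4 types.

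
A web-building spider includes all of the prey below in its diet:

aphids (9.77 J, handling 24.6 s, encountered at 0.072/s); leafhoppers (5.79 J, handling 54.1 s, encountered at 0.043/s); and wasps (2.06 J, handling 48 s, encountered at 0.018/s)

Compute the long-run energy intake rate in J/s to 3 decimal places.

R = Σλ_iE_i / (1 + Σλ_ih_i)
Numerator: 0.072×9.77 + 0.043×5.79 + 0.018×2.06 = 0.9895
Denominator: 1 + 0.072×24.6 + 0.043×54.1 + 0.018×48 = 5.961
R = 0.9895/5.961 = 0.166 J/s

0.166 J/s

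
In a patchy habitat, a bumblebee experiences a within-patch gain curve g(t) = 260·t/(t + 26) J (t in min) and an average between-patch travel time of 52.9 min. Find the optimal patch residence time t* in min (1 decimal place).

Optimal t* satisfies g'(t*) = g(t*)/(T + t*).
g'(t) = 260·26/(t + 26)². Setting 260·26/(t+26)² = 260t/[(t+26)(52.9+t)] gives 26(52.9+t) = t(t+26), so t² = 26×52.9 = 1375.
t* = √1375 = 37.09 min.

37.1 min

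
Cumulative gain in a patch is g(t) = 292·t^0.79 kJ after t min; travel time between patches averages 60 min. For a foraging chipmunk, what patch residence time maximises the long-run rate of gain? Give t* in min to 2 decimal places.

By the marginal value theorem, leave when the instantaneous gain rate g'(t) equals the habitat-wide average g(t)/(T + t).
g'(t) = 0.79·292·t^-0.21. Setting 0.79·292·t^-0.21 = 292·t^0.79/(60+t) gives 0.79(60+t) = t, so 0.21·t = 0.79×60.
t* = 0.79×60/0.21 = 225.7 min.

225.71 min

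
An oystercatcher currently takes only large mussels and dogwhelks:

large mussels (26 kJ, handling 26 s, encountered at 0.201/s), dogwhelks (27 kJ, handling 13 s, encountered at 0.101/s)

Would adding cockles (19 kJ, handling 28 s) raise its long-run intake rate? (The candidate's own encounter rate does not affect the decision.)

No

Intake rate on the current diet: R = (0.201×26 + 0.101×27) / (1 + 0.201×26 + 0.101×13) = 7.953/7.539 = 1.055 kJ/s.
cockles: E/h = 19/28 = 0.6786 kJ/s.
Since 0.6786 < R, time spent handling cockles is better spent searching.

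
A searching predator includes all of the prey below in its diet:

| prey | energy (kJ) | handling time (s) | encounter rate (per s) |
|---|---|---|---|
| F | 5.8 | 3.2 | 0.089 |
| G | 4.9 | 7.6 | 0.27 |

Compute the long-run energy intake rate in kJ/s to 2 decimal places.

0.55 kJ/s

Energy encountered per unit search time: 0.089×5.8 + 0.27×4.9 = 1.839 kJ/s.
Handling time per unit search time: 0.089×3.2 + 0.27×7.6 = 2.337.
Rate = 1.839/(1 + 2.337) = 0.5512 kJ/s.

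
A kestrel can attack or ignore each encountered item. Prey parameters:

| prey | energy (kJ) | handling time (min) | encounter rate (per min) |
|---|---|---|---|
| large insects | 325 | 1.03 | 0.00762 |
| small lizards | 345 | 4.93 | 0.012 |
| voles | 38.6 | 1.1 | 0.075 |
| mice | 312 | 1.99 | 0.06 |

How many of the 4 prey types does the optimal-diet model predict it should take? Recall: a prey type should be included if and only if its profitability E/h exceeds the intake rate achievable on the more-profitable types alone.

Rank by E/h (kJ/min): large insects 316, mice 157, small lizards 70, voles 35.1. Include each in turn until the next type's E/h falls below the running intake rate.
Rate on top 1: 2.457. mice: 157 > 2.457 → include.
Rate on top 2: 18.8. small lizards: 70 > 18.8 → include.
Rate on top 3: 21.36. voles: 35.1 > 21.36 → include.
Optimal diet: large insects, mice, small lizards, voles — 4 of 4 types.

4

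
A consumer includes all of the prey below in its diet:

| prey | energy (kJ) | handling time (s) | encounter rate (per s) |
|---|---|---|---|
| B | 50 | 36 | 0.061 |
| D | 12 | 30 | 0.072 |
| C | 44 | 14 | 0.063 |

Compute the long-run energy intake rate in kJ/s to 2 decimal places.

1.07 kJ/s

Energy encountered per unit search time: 0.061×50 + 0.072×12 + 0.063×44 = 6.686 kJ/s.
Handling time per unit search time: 0.061×36 + 0.072×30 + 0.063×14 = 5.238.
Rate = 6.686/(1 + 5.238) = 1.072 kJ/s.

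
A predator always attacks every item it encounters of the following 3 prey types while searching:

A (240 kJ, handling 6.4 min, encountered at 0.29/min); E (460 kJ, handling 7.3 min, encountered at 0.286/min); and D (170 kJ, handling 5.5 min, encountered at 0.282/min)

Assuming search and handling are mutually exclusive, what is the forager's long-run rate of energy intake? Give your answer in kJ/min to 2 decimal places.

R = Σλ_iE_i / (1 + Σλ_ih_i)
Numerator: 0.29×240 + 0.286×460 + 0.282×170 = 249.1
Denominator: 1 + 0.29×6.4 + 0.286×7.3 + 0.282×5.5 = 6.495
R = 249.1/6.495 = 38.35 kJ/min

38.35 kJ/min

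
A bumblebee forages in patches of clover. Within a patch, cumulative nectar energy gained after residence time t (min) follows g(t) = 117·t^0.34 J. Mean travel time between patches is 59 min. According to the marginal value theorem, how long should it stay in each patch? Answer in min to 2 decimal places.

30.39 min

Optimal t* satisfies g'(t*) = g(t*)/(T + t*).
g'(t) = 0.34·117·t^-0.66. Setting 0.34·117·t^-0.66 = 117·t^0.34/(59+t) gives 0.34(59+t) = t, so 0.66·t = 0.34×59.
t* = 0.34×59/0.66 = 30.39 min.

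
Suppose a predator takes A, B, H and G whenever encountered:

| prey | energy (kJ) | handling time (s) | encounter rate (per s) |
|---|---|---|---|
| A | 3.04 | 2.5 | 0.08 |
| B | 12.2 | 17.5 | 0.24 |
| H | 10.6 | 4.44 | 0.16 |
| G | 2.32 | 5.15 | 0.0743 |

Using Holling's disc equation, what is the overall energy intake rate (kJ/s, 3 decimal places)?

0.776 kJ/s

R = (0.08×3.04 + 0.24×12.2 + 0.16×10.6 + 0.0743×2.32) / (1 + 0.08×2.5 + 0.24×17.5 + 0.16×4.44 + 0.0743×5.15) = 5.04/6.493 = 0.7761 kJ/s.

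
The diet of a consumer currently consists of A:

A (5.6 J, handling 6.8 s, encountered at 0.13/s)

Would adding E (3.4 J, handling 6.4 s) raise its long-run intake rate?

Yes

Current rate: (0.13×5.6)/(1 + 0.13×6.8) = 0.3864 J/s.
Profitability of E: 3.4/6.4 = 0.5312 J/s.
Since 0.5312 > R, including E increases the long-run rate.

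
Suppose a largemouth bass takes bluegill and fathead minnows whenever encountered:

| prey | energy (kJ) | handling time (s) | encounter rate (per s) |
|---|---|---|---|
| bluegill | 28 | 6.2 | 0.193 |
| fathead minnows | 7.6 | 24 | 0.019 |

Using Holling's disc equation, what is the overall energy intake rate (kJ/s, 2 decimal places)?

2.09 kJ/s

R = (0.193×28 + 0.019×7.6) / (1 + 0.193×6.2 + 0.019×24) = 5.548/2.653 = 2.092 kJ/s.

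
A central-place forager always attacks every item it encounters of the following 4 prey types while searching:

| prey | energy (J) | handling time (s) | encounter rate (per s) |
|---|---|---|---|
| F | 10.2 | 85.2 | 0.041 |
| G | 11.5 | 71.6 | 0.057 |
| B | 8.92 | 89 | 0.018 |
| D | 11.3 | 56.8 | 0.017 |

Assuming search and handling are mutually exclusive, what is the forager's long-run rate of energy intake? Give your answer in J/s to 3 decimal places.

R = Σλ_iE_i / (1 + Σλ_ih_i)
Numerator: 0.041×10.2 + 0.057×11.5 + 0.018×8.92 + 0.017×11.3 = 1.426
Denominator: 1 + 0.041×85.2 + 0.057×71.6 + 0.018×89 + 0.017×56.8 = 11.14
R = 1.426/11.14 = 0.128 J/s

0.128 J/s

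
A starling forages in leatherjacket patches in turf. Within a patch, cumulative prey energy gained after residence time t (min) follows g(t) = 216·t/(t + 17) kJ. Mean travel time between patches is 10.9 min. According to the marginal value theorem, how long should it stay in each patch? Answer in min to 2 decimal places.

13.61 min

Optimal t* satisfies g'(t*) = g(t*)/(T + t*).
g'(t) = 216·17/(t + 17)². Setting 216·17/(t+17)² = 216t/[(t+17)(10.9+t)] gives 17(10.9+t) = t(t+17), so t² = 17×10.9 = 185.3.
t* = √185.3 = 13.61 min.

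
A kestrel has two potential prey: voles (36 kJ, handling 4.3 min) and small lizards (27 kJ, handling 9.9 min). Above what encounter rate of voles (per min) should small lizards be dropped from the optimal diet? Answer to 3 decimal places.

Drop small lizards once their profitability E₂/h₂ falls below the rate achievable on voles alone: E₂/h₂ = λE₁/(1 + λh₁).
Solve for λ: λE₁h₂ = E₂(1 + λh₁) → λ(E₁h₂ − E₂h₁) = E₂ → λ = E₂/(E₁h₂ − E₂h₁).
λ = 27/(36×9.9 − 27×4.3) = 27/240.3 = 0.1124 per min.

0.112 per min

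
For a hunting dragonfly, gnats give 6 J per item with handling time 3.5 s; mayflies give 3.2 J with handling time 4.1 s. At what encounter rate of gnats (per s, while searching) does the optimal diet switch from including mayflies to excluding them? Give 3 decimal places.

At the threshold, the rate on gnats alone equals the profitability of mayflies: λ·6/(1 + λ·3.5) = 3.2/4.1 = 0.7805.
Rearranging, λ(6 − 0.7805×3.5) = 0.7805, so λ = 0.7805/3.268 = 0.2388 per s.

0.239 per s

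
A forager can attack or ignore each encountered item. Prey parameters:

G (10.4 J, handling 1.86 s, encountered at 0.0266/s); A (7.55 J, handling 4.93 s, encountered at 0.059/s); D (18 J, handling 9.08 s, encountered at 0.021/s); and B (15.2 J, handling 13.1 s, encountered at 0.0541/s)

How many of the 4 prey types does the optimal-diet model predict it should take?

Rank by E/h (J/s): G 5.59, D 1.98, A 1.53, B 1.16. Include each in turn until the next type's E/h falls below the running intake rate.
Rate on top 1: 0.2636. D: 1.98 > 0.2636 → include.
Rate on top 2: 0.5279. A: 1.53 > 0.5279 → include.
Rate on top 3: 0.7185. B: 1.16 > 0.7185 → include.
Optimal diet: G, D, A, B — 4 of 4 types.

4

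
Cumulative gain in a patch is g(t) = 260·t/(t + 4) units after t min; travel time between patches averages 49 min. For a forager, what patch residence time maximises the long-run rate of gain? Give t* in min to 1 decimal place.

14.0 min

Optimal t* satisfies g'(t*) = g(t*)/(T + t*).
g'(t) = 260·4/(t + 4)². Setting 260·4/(t+4)² = 260t/[(t+4)(49+t)] gives 4(49+t) = t(t+4), so t² = 4×49 = 196.
t* = √196 = 14 min.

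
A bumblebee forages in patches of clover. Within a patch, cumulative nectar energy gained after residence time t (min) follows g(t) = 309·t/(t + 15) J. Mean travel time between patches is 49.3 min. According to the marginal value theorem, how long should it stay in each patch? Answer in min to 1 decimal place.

Maximise g(t)/(T+t): set derivative to zero → g'(t)(T+t) = g(t).
g'(t) = 309·15/(t + 15)². Setting 309·15/(t+15)² = 309t/[(t+15)(49.3+t)] gives 15(49.3+t) = t(t+15), so t² = 15×49.3 = 739.5.
t* = √739.5 = 27.19 min.

27.2 min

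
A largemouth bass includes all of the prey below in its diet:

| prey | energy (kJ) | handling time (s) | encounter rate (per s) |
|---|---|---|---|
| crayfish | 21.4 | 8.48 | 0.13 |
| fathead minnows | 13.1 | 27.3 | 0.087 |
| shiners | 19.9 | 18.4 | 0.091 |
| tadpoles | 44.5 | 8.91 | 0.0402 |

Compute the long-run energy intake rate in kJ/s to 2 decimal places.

R = Σλ_iE_i / (1 + Σλ_ih_i)
Numerator: 0.13×21.4 + 0.087×13.1 + 0.091×19.9 + 0.0402×44.5 = 7.521
Denominator: 1 + 0.13×8.48 + 0.087×27.3 + 0.091×18.4 + 0.0402×8.91 = 6.51
R = 7.521/6.51 = 1.155 kJ/s

1.16 kJ/s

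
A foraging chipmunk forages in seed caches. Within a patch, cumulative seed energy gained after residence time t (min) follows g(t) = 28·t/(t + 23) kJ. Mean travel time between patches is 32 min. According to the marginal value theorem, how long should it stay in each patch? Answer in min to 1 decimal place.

27.1 min

By the marginal value theorem, leave when the instantaneous gain rate g'(t) equals the habitat-wide average g(t)/(T + t).
g'(t) = 28·23/(t + 23)². Setting 28·23/(t+23)² = 28t/[(t+23)(32+t)] gives 23(32+t) = t(t+23), so t² = 23×32 = 736.
t* = √736 = 27.13 min.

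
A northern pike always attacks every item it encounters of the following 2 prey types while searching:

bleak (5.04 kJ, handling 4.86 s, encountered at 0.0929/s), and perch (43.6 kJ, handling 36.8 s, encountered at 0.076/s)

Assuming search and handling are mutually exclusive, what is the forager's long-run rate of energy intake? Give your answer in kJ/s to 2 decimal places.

0.89 kJ/s

R = (0.0929×5.04 + 0.076×43.6) / (1 + 0.0929×4.86 + 0.076×36.8) = 3.782/4.248 = 0.8902 kJ/s.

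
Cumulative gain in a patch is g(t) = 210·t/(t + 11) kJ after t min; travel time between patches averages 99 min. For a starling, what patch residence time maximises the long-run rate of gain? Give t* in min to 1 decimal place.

Maximise g(t)/(T+t): set derivative to zero → g'(t)(T+t) = g(t).
g'(t) = 210·11/(t + 11)². Setting 210·11/(t+11)² = 210t/[(t+11)(99+t)] gives 11(99+t) = t(t+11), so t² = 11×99 = 1089.
t* = √1089 = 33 min.

33.0 min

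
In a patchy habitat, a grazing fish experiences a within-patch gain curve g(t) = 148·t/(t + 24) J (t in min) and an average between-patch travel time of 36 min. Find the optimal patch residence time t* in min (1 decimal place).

29.4 min

Optimal t* satisfies g'(t*) = g(t*)/(T + t*).
g'(t) = 148·24/(t + 24)². Setting 148·24/(t+24)² = 148t/[(t+24)(36+t)] gives 24(36+t) = t(t+24), so t² = 24×36 = 864.
t* = √864 = 29.39 min.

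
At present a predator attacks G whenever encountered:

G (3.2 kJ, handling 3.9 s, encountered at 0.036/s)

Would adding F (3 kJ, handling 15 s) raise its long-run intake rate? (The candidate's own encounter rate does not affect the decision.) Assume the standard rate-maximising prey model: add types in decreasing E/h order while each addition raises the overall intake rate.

Yes

Current rate: (0.036×3.2)/(1 + 0.036×3.9) = 0.101 kJ/s.
Profitability of F: 3/15 = 0.2 kJ/s.
0.2 > 0.101, so adding F raises the average — include it.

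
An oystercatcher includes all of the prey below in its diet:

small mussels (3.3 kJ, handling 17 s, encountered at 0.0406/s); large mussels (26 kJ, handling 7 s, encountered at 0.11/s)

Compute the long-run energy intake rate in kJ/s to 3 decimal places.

Energy encountered per unit search time: 0.0406×3.3 + 0.11×26 = 2.994 kJ/s.
Handling time per unit search time: 0.0406×17 + 0.11×7 = 1.46.
Rate = 2.994/(1 + 1.46) = 1.217 kJ/s.

1.217 kJ/s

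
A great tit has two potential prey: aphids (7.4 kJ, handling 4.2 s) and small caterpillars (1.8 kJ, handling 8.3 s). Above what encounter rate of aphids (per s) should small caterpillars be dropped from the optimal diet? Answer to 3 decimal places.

Drop small caterpillars once their profitability E₂/h₂ falls below the rate achievable on aphids alone: E₂/h₂ = λE₁/(1 + λh₁).
Solve for λ: λE₁h₂ = E₂(1 + λh₁) → λ(E₁h₂ − E₂h₁) = E₂ → λ = E₂/(E₁h₂ − E₂h₁).
λ = 1.8/(7.4×8.3 − 1.8×4.2) = 1.8/53.86 = 0.03342 per s.

0.033 per s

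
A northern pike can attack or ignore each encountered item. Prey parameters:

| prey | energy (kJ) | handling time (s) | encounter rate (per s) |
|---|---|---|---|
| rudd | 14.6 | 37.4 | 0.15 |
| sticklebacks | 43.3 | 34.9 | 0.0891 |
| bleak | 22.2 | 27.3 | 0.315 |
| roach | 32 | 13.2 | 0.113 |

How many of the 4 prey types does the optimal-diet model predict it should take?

1

Rank by E/h (kJ/s): roach 2.42, sticklebacks 1.24, bleak 0.813, rudd 0.39. Include each in turn until the next type's E/h falls below the running intake rate.
Rate on top 1: 1.451. sticklebacks: 1.24 < 1.451 → exclude; stop.
Optimal diet: roach — 1 of 4 types.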